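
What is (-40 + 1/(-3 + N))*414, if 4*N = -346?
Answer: -2965068/179 ≈ -16565.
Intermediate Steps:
N = -173/2 (N = (¼)*(-346) = -173/2 ≈ -86.500)
(-40 + 1/(-3 + N))*414 = (-40 + 1/(-3 - 173/2))*414 = (-40 + 1/(-179/2))*414 = (-40 - 2/179)*414 = -7162/179*414 = -2965068/179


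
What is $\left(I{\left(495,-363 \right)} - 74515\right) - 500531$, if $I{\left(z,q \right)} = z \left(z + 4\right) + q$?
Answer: $-328404$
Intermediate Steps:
$I{\left(z,q \right)} = q + z \left(4 + z\right)$ ($I{\left(z,q \right)} = z \left(4 + z\right) + q = q + z \left(4 + z\right)$)
$\left(I{\left(495,-363 \right)} - 74515\right) - 500531 = \left(\left(-363 + 495^{2} + 4 \cdot 495\right) - 74515\right) - 500531 = \left(\left(-363 + 245025 + 1980\right) - 74515\right) - 500531 = \left(246642 - 74515\right) - 500531 = 172127 - 500531 = -328404$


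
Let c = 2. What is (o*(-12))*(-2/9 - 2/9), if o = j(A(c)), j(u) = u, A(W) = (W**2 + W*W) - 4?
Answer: 64/3 ≈ 21.333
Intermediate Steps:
A(W) = -4 + 2*W**2 (A(W) = (W**2 + W**2) - 4 = 2*W**2 - 4 = -4 + 2*W**2)
o = 4 (o = -4 + 2*2**2 = -4 + 2*4 = -4 + 8 = 4)
(o*(-12))*(-2/9 - 2/9) = (4*(-12))*(-2/9 - 2/9) = -48*(-2*1/9 - 2*1/9) = -48*(-2/9 - 2/9) = -48*(-4/9) = 64/3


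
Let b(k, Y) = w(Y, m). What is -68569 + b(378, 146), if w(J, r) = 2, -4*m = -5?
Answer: -68567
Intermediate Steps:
m = 5/4 (m = -¼*(-5) = 5/4 ≈ 1.2500)
b(k, Y) = 2
-68569 + b(378, 146) = -68569 + 2 = -68567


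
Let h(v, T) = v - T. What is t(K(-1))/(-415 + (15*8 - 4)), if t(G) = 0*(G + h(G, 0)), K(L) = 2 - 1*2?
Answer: 0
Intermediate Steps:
K(L) = 0 (K(L) = 2 - 2 = 0)
t(G) = 0 (t(G) = 0*(G + (G - 1*0)) = 0*(G + (G + 0)) = 0*(G + G) = 0*(2*G) = 0)
t(K(-1))/(-415 + (15*8 - 4)) = 0/(-415 + (15*8 - 4)) = 0/(-415 + (120 - 4)) = 0/(-415 + 116) = 0/(-299) = -1/299*0 = 0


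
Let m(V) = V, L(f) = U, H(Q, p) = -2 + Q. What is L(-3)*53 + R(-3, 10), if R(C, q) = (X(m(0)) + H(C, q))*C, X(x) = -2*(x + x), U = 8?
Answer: 439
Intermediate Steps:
L(f) = 8
X(x) = -4*x
R(C, q) = C*(-2 + C) (R(C, q) = (-4*0 + (-2 + C))*C = (0 + (-2 + C))*C = (-2 + C)*C = C*(-2 + C))
L(-3)*53 + R(-3, 10) = 8*53 - 3*(-2 - 3) = 424 - 3*(-5) = 424 + 15 = 439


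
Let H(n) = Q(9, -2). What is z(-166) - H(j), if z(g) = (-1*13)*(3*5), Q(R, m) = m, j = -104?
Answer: -193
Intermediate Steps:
H(n) = -2
z(g) = -195 (z(g) = -13*15 = -195)
z(-166) - H(j) = -195 - 1*(-2) = -195 + 2 = -193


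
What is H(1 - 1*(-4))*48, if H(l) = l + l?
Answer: 480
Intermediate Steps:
H(l) = 2*l
H(1 - 1*(-4))*48 = (2*(1 - 1*(-4)))*48 = (2*(1 + 4))*48 = (2*5)*48 = 10*48 = 480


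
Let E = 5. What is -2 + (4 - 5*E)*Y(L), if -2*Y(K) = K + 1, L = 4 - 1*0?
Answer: 101/2 ≈ 50.500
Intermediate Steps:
L = 4 (L = 4 + 0 = 4)
Y(K) = -½ - K/2 (Y(K) = -(K + 1)/2 = -(1 + K)/2 = -½ - K/2)
-2 + (4 - 5*E)*Y(L) = -2 + (4 - 5*5)*(-½ - ½*4) = -2 + (4 - 25)*(-½ - 2) = -2 - 21*(-5/2) = -2 + 105/2 = 101/2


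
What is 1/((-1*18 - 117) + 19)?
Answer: -1/116 ≈ -0.0086207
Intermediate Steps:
1/((-1*18 - 117) + 19) = 1/((-18 - 117) + 19) = 1/(-135 + 19) = 1/(-116) = -1/116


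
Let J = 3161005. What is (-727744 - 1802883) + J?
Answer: 630378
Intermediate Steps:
(-727744 - 1802883) + J = (-727744 - 1802883) + 3161005 = -2530627 + 3161005 = 630378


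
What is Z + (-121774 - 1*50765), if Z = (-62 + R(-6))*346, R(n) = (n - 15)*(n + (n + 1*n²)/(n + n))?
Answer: -132230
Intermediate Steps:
R(n) = (-15 + n)*(n + (n + n²)/(2*n)) (R(n) = (-15 + n)*(n + (n + n²)/((2*n))) = (-15 + n)*(n + (n + n²)*(1/(2*n))) = (-15 + n)*(n + (n + n²)/(2*n)))
Z = 40309 (Z = (-62 + (-15/2 - 22*(-6) + (3/2)*(-6)²))*346 = (-62 + (-15/2 + 132 + (3/2)*36))*346 = (-62 + (-15/2 + 132 + 54))*346 = (-62 + 357/2)*346 = (233/2)*346 = 40309)
Z + (-121774 - 1*50765) = 40309 + (-121774 - 1*50765) = 40309 + (-121774 - 50765) = 40309 - 172539 = -132230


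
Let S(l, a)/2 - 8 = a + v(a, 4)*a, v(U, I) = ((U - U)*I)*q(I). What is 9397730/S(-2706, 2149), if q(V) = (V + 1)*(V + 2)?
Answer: 4698865/2157 ≈ 2178.4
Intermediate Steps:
q(V) = (1 + V)*(2 + V)
v(U, I) = 0 (v(U, I) = ((U - U)*I)*(2 + I² + 3*I) = (0*I)*(2 + I² + 3*I) = 0*(2 + I² + 3*I) = 0)
S(l, a) = 16 + 2*a (S(l, a) = 16 + 2*(a + 0*a) = 16 + 2*(a + 0) = 16 + 2*a)
9397730/S(-2706, 2149) = 9397730/(16 + 2*2149) = 9397730/(16 + 4298) = 9397730/4314 = 9397730*(1/4314) = 4698865/2157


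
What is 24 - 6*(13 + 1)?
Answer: -60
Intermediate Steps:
24 - 6*(13 + 1) = 24 - 6*14 = 24 - 84 = -60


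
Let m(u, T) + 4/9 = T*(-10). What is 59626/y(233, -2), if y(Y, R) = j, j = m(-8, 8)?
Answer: -268317/362 ≈ -741.21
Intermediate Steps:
m(u, T) = -4/9 - 10*T (m(u, T) = -4/9 + T*(-10) = -4/9 - 10*T)
j = -724/9 (j = -4/9 - 10*8 = -4/9 - 80 = -724/9 ≈ -80.444)
y(Y, R) = -724/9
59626/y(233, -2) = 59626/(-724/9) = 59626*(-9/724) = -268317/362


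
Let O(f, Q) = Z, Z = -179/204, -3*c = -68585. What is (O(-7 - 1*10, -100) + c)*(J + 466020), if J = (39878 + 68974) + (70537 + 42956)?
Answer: 1070086567455/68 ≈ 1.5737e+10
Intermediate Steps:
c = 68585/3 (c = -1/3*(-68585) = 68585/3 ≈ 22862.)
Z = -179/204 (Z = -179*1/204 = -179/204 ≈ -0.87745)
J = 222345 (J = 108852 + 113493 = 222345)
O(f, Q) = -179/204
(O(-7 - 1*10, -100) + c)*(J + 466020) = (-179/204 + 68585/3)*(222345 + 466020) = (4663601/204)*688365 = 1070086567455/68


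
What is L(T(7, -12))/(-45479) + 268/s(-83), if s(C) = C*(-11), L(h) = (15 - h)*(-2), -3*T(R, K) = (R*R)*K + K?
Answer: 11850562/41522327 ≈ 0.28540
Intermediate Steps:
T(R, K) = -K/3 - K*R²/3 (T(R, K) = -((R*R)*K + K)/3 = -(R²*K + K)/3 = -(K*R² + K)/3 = -(K + K*R²)/3 = -K/3 - K*R²/3)
L(h) = -30 + 2*h
s(C) = -11*C
L(T(7, -12))/(-45479) + 268/s(-83) = (-30 + 2*(-⅓*(-12)*(1 + 7²)))/(-45479) + 268/((-11*(-83))) = (-30 + 2*(-⅓*(-12)*(1 + 49)))*(-1/45479) + 268/913 = (-30 + 2*(-⅓*(-12)*50))*(-1/45479) + 268*(1/913) = (-30 + 2*200)*(-1/45479) + 268/913 = (-30 + 400)*(-1/45479) + 268/913 = 370*(-1/45479) + 268/913 = -370/45479 + 268/913 = 11850562/41522327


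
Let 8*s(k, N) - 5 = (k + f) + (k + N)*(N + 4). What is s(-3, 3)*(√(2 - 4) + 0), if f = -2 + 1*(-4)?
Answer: -I*√2/2 ≈ -0.70711*I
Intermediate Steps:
f = -6 (f = -2 - 4 = -6)
s(k, N) = -⅛ + k/8 + (4 + N)*(N + k)/8 (s(k, N) = 5/8 + ((k - 6) + (k + N)*(N + 4))/8 = 5/8 + ((-6 + k) + (N + k)*(4 + N))/8 = 5/8 + ((-6 + k) + (4 + N)*(N + k))/8 = 5/8 + (-6 + k + (4 + N)*(N + k))/8 = 5/8 + (-¾ + k/8 + (4 + N)*(N + k)/8) = -⅛ + k/8 + (4 + N)*(N + k)/8)
s(-3, 3)*(√(2 - 4) + 0) = (-⅛ + (½)*3 + (⅛)*3² + (5/8)*(-3) + (⅛)*3*(-3))*(√(2 - 4) + 0) = (-⅛ + 3/2 + (⅛)*9 - 15/8 - 9/8)*(√(-2) + 0) = (-⅛ + 3/2 + 9/8 - 15/8 - 9/8)*(I*√2 + 0) = -I*√2/2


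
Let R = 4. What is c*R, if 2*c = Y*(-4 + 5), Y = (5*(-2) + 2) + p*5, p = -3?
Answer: -46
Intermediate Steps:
Y = -23 (Y = (5*(-2) + 2) - 3*5 = (-10 + 2) - 15 = -8 - 15 = -23)
c = -23/2 (c = (-23*(-4 + 5))/2 = (-23*1)/2 = (½)*(-23) = -23/2 ≈ -11.500)
c*R = -23/2*4 = -46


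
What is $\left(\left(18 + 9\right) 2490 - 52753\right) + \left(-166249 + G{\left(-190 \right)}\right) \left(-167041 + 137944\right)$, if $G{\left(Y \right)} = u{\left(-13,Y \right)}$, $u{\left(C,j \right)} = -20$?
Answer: $4837943570$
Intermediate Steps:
$G{\left(Y \right)} = -20$
$\left(\left(18 + 9\right) 2490 - 52753\right) + \left(-166249 + G{\left(-190 \right)}\right) \left(-167041 + 137944\right) = \left(\left(18 + 9\right) 2490 - 52753\right) + \left(-166249 - 20\right) \left(-167041 + 137944\right) = \left(27 \cdot 2490 - 52753\right) - -4837929093 = \left(67230 - 52753\right) + 4837929093 = 14477 + 4837929093 = 4837943570$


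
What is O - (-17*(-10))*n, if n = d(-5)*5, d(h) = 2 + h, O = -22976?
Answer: -20426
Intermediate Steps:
n = -15 (n = (2 - 5)*5 = -3*5 = -15)
O - (-17*(-10))*n = -22976 - (-17*(-10))*(-15) = -22976 - 170*(-15) = -22976 - 1*(-2550) = -22976 + 2550 = -20426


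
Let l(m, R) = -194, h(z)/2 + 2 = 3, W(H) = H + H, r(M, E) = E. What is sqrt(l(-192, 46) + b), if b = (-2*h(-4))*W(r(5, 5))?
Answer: 3*I*sqrt(26) ≈ 15.297*I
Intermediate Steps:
W(H) = 2*H
h(z) = 2 (h(z) = -4 + 2*3 = -4 + 6 = 2)
b = -40 (b = (-2*2)*(2*5) = -4*10 = -40)
sqrt(l(-192, 46) + b) = sqrt(-194 - 40) = sqrt(-234) = 3*I*sqrt(26)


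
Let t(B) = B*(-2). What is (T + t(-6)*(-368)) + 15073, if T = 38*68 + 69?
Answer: 13310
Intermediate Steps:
t(B) = -2*B
T = 2653 (T = 2584 + 69 = 2653)
(T + t(-6)*(-368)) + 15073 = (2653 - 2*(-6)*(-368)) + 15073 = (2653 + 12*(-368)) + 15073 = (2653 - 4416) + 15073 = -1763 + 15073 = 13310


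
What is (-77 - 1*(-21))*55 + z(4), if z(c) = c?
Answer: -3076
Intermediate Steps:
(-77 - 1*(-21))*55 + z(4) = (-77 - 1*(-21))*55 + 4 = (-77 + 21)*55 + 4 = -56*55 + 4 = -3080 + 4 = -3076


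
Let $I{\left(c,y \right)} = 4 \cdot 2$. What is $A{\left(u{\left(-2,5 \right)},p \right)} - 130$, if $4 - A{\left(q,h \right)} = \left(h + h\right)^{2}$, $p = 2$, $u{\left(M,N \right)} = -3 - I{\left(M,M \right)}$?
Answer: $-142$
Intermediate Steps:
$I{\left(c,y \right)} = 8$
$u{\left(M,N \right)} = -11$ ($u{\left(M,N \right)} = -3 - 8 = -11$)
$A{\left(q,h \right)} = 4 - 4 h^{2}$ ($A{\left(q,h \right)} = 4 - \left(h + h\right)^{2} = 4 - \left(2 h\right)^{2} = 4 - 4 h^{2}$)
$A{\left(u{\left(-2,5 \right)},p \right)} - 130 = \left(4 - 4 \cdot 2^{2}\right) - 130 = \left(4 - 16\right) - 130 = -12 - 130 = -142$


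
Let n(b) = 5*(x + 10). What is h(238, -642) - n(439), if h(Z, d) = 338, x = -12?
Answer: 348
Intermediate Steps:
n(b) = -10 (n(b) = 5*(-12 + 10) = 5*(-2) = -10)
h(238, -642) - n(439) = 338 - 1*(-10) = 338 + 10 = 348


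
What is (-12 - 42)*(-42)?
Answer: 2268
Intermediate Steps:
(-12 - 42)*(-42) = -54*(-42) = 2268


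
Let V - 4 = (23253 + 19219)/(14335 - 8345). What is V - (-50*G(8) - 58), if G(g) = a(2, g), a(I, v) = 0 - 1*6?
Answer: -691574/2995 ≈ -230.91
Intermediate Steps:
a(I, v) = -6 (a(I, v) = 0 - 6 = -6)
G(g) = -6
V = 33216/2995 (V = 4 + (23253 + 19219)/(14335 - 8345) = 4 + 42472/5990 = 4 + 42472*(1/5990) = 4 + 21236/2995 = 33216/2995 ≈ 11.090)
V - (-50*G(8) - 58) = 33216/2995 - (-50*(-6) - 58) = 33216/2995 - (300 - 58) = 33216/2995 - 1*242 = 33216/2995 - 242 = -691574/2995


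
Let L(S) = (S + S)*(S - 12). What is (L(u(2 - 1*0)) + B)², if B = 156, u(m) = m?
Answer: 13456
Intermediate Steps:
L(S) = 2*S*(-12 + S) (L(S) = (2*S)*(-12 + S) = 2*S*(-12 + S))
(L(u(2 - 1*0)) + B)² = (2*(2 - 1*0)*(-12 + (2 - 1*0)) + 156)² = (2*(2 + 0)*(-12 + (2 + 0)) + 156)² = (2*2*(-12 + 2) + 156)² = (2*2*(-10) + 156)² = (-40 + 156)² = 116² = 13456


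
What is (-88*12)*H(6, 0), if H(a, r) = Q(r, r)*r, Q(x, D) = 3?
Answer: 0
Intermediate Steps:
H(a, r) = 3*r
(-88*12)*H(6, 0) = (-88*12)*(3*0) = -1056*0 = 0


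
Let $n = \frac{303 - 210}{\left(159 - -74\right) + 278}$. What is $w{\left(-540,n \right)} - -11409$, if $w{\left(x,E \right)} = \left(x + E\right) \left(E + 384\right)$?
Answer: $- \frac{51174326010}{261121} \approx -1.9598 \cdot 10^{5}$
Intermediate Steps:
$n = \frac{93}{511}$ ($n = \frac{93}{\left(159 + 74\right) + 278} = \frac{93}{233 + 278} = \frac{93}{511} \approx 0.182$)
$w{\left(x,E \right)} = \left(384 + E\right) \left(E + x\right)$ ($w{\left(x,E \right)} = \left(E + x\right) \left(384 + E\right) = \left(384 + E\right) \left(E + x\right)$)
$w{\left(-540,n \right)} - -11409 = \left(\left(\frac{93}{511}\right)^{2} + 384 \cdot \frac{93}{511} + 384 \left(-540\right) + \frac{93}{511} \left(-540\right)\right) - -11409 = \left(\frac{8649}{261121} + \frac{35712}{511} - 207360 - \frac{50220}{511}\right) + 11409 = - \frac{54153455499}{261121} + 11409 = - \frac{51174326010}{261121}$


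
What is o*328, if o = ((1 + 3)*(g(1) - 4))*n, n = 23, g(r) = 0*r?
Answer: -120704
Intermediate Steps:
g(r) = 0
o = -368 (o = ((1 + 3)*(0 - 4))*23 = (4*(-4))*23 = -16*23 = -368)
o*328 = -368*328 = -120704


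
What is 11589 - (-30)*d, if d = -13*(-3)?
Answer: 12759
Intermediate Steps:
d = 39
11589 - (-30)*d = 11589 - (-30)*39 = 11589 - 1*(-1170) = 11589 + 1170 = 12759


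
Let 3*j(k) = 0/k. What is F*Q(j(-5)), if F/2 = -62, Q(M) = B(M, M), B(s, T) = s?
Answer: 0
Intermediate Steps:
j(k) = 0 (j(k) = (0/k)/3 = (⅓)*0 = 0)
Q(M) = M
F = -124 (F = 2*(-62) = -124)
F*Q(j(-5)) = -124*0 = 0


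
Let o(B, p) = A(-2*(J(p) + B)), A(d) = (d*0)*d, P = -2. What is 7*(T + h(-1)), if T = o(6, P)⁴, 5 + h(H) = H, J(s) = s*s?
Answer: -42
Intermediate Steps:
J(s) = s²
h(H) = -5 + H
A(d) = 0 (A(d) = 0*d = 0)
o(B, p) = 0
T = 0 (T = 0⁴ = 0)
7*(T + h(-1)) = 7*(0 + (-5 - 1)) = 7*(0 - 6) = 7*(-6) = -42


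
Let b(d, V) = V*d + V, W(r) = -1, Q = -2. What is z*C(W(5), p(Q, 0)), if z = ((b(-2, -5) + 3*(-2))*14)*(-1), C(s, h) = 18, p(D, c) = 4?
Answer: 252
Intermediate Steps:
b(d, V) = V + V*d
z = 14 (z = ((-5*(1 - 2) + 3*(-2))*14)*(-1) = ((-5*(-1) - 6)*14)*(-1) = ((5 - 6)*14)*(-1) = -1*14*(-1) = -14*(-1) = 14)
z*C(W(5), p(Q, 0)) = 14*18 = 252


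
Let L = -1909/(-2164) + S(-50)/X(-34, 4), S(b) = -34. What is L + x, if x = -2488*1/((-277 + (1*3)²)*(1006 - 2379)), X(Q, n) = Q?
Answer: 373333335/199068524 ≈ 1.8754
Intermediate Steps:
L = 4073/2164 (L = -1909/(-2164) - 34/(-34) = -1909*(-1/2164) - 34*(-1/34) = 1909/2164 + 1 = 4073/2164 ≈ 1.8822)
x = -622/91991 (x = -2488*(-1/(1373*(-277 + 3²))) = -2488*(-1/(1373*(-277 + 9))) = -2488/((-1373*(-268))) = -2488/367964 = -2488*1/367964 = -622/91991 ≈ -0.0067615)
L + x = 4073/2164 - 622/91991 = 373333335/199068524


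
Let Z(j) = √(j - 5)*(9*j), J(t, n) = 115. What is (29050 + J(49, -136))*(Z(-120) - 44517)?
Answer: -1298338305 - 157491000*I*√5 ≈ -1.2983e+9 - 3.5216e+8*I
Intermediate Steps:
Z(j) = 9*j*√(-5 + j) (Z(j) = √(-5 + j)*(9*j) = 9*j*√(-5 + j))
(29050 + J(49, -136))*(Z(-120) - 44517) = (29050 + 115)*(9*(-120)*√(-5 - 120) - 44517) = 29165*(9*(-120)*√(-125) - 44517) = 29165*(9*(-120)*(5*I*√5) - 44517) = 29165*(-5400*I*√5 - 44517) = 29165*(-44517 - 5400*I*√5) = -1298338305 - 157491000*I*√5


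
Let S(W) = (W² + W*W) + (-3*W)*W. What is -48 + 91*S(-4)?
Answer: -1504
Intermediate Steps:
S(W) = -W² (S(W) = (W² + W²) - 3*W² = 2*W² - 3*W² = -W²)
-48 + 91*S(-4) = -48 + 91*(-1*(-4)²) = -48 + 91*(-1*16) = -48 + 91*(-16) = -48 - 1456 = -1504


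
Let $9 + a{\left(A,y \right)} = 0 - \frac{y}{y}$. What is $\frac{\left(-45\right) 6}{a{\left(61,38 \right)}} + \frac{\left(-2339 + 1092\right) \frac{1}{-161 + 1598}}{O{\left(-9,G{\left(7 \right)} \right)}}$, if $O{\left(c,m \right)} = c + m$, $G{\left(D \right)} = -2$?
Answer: $\frac{428036}{15807} \approx 27.079$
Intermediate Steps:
$a{\left(A,y \right)} = -10$ ($a{\left(A,y \right)} = -9 + \left(0 - \frac{y}{y}\right) = -9 + \left(0 - 1\right) = -9 - 1 = -10$)
$\frac{\left(-45\right) 6}{a{\left(61,38 \right)}} + \frac{\left(-2339 + 1092\right) \frac{1}{-161 + 1598}}{O{\left(-9,G{\left(7 \right)} \right)}} = \frac{\left(-45\right) 6}{-10} + \frac{\left(-2339 + 1092\right) \frac{1}{-161 + 1598}}{-9 - 2} = \left(-270\right) \left(- \frac{1}{10}\right) + \frac{\left(-1247\right) \frac{1}{1437}}{-11} = 27 + \left(-1247\right) \frac{1}{1437} \left(- \frac{1}{11}\right) = 27 - - \frac{1247}{15807} = 27 + \frac{1247}{15807} = \frac{428036}{15807}$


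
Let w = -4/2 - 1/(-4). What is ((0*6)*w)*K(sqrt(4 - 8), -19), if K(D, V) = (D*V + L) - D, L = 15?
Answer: 0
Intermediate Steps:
w = -7/4 (w = -4*1/2 - 1*(-1/4) = -2 + 1/4 = -7/4 ≈ -1.7500)
K(D, V) = 15 - D + D*V (K(D, V) = (D*V + 15) - D = (15 + D*V) - D = 15 - D + D*V)
((0*6)*w)*K(sqrt(4 - 8), -19) = ((0*6)*(-7/4))*(15 - sqrt(4 - 8) + sqrt(4 - 8)*(-19)) = (0*(-7/4))*(15 - sqrt(-4) + sqrt(-4)*(-19)) = 0*(15 - 2*I + (2*I)*(-19)) = 0*(15 - 2*I - 38*I) = 0*(15 - 40*I) = 0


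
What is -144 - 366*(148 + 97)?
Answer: -89814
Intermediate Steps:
-144 - 366*(148 + 97) = -144 - 366*245 = -144 - 89670 = -89814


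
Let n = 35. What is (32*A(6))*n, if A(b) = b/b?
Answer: 1120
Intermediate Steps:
A(b) = 1
(32*A(6))*n = (32*1)*35 = 32*35 = 1120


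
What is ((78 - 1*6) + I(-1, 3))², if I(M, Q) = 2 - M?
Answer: 5625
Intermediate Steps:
((78 - 1*6) + I(-1, 3))² = ((78 - 1*6) + (2 - 1*(-1)))² = ((78 - 6) + (2 + 1))² = (72 + 3)² = 75² = 5625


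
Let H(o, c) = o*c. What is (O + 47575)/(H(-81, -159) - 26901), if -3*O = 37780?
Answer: -104945/42066 ≈ -2.4948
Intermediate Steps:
O = -37780/3 (O = -1/3*37780 = -37780/3 ≈ -12593.)
H(o, c) = c*o
(O + 47575)/(H(-81, -159) - 26901) = (-37780/3 + 47575)/(-159*(-81) - 26901) = 104945/(3*(12879 - 26901)) = (104945/3)/(-14022) = (104945/3)*(-1/14022) = -104945/42066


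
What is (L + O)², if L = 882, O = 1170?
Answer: 4210704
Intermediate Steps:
(L + O)² = (882 + 1170)² = 2052² = 4210704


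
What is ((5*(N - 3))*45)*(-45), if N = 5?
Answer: -20250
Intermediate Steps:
((5*(N - 3))*45)*(-45) = ((5*(5 - 3))*45)*(-45) = ((5*2)*45)*(-45) = (10*45)*(-45) = 450*(-45) = -20250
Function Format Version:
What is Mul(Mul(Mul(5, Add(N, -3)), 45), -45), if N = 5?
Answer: -20250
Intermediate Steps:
Mul(Mul(Mul(5, Add(N, -3)), 45), -45) = Mul(Mul(Mul(5, Add(5, -3)), 45), -45) = Mul(Mul(Mul(5, 2), 45), -45) = Mul(Mul(10, 45), -45) = Mul(450, -45) = -20250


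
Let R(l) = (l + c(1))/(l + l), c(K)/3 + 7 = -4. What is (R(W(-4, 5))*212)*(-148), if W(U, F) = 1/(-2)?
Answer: -1051096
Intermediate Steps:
W(U, F) = -½
c(K) = -33 (c(K) = -21 + 3*(-4) = -21 - 12 = -33)
R(l) = (-33 + l)/(2*l) (R(l) = (l - 33)/(l + l) = (-33 + l)/((2*l)) = (-33 + l)*(1/(2*l)) = (-33 + l)/(2*l))
(R(W(-4, 5))*212)*(-148) = (((-33 - ½)/(2*(-½)))*212)*(-148) = (((½)*(-2)*(-67/2))*212)*(-148) = ((67/2)*212)*(-148) = 7102*(-148) = -1051096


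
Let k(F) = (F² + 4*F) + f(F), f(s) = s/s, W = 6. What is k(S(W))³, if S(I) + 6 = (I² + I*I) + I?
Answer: 163936758817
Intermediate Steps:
f(s) = 1
S(I) = -6 + I + 2*I² (S(I) = -6 + ((I² + I*I) + I) = -6 + ((I² + I²) + I) = -6 + (2*I² + I) = -6 + (I + 2*I²) = -6 + I + 2*I²)
k(F) = 1 + F² + 4*F (k(F) = (F² + 4*F) + 1 = 1 + F² + 4*F)
k(S(W))³ = (1 + (-6 + 6 + 2*6²)² + 4*(-6 + 6 + 2*6²))³ = (1 + (-6 + 6 + 2*36)² + 4*(-6 + 6 + 2*36))³ = (1 + (-6 + 6 + 72)² + 4*(-6 + 6 + 72))³ = (1 + 72² + 4*72)³ = (1 + 5184 + 288)³ = 5473³ = 163936758817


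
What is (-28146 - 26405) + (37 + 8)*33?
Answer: -53066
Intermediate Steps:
(-28146 - 26405) + (37 + 8)*33 = -54551 + 45*33 = -54551 + 1485 = -53066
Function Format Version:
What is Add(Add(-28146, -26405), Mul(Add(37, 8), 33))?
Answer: -53066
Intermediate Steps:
Add(Add(-28146, -26405), Mul(Add(37, 8), 33)) = Add(-54551, Mul(45, 33)) = Add(-54551, 1485) = -53066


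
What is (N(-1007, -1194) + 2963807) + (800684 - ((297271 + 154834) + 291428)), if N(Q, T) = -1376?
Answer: 3019582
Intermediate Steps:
(N(-1007, -1194) + 2963807) + (800684 - ((297271 + 154834) + 291428)) = (-1376 + 2963807) + (800684 - ((297271 + 154834) + 291428)) = 2962431 + (800684 - (452105 + 291428)) = 2962431 + (800684 - 1*743533) = 2962431 + (800684 - 743533) = 2962431 + 57151 = 3019582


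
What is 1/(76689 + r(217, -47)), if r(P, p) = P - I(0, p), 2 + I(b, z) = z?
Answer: 1/76955 ≈ 1.2995e-5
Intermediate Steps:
I(b, z) = -2 + z
r(P, p) = 2 + P - p (r(P, p) = P - (-2 + p) = P + (2 - p) = 2 + P - p)
1/(76689 + r(217, -47)) = 1/(76689 + (2 + 217 - 1*(-47))) = 1/(76689 + (2 + 217 + 47)) = 1/(76689 + 266) = 1/76955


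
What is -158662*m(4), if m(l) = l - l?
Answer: 0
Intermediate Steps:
m(l) = 0
-158662*m(4) = -158662*0 = 0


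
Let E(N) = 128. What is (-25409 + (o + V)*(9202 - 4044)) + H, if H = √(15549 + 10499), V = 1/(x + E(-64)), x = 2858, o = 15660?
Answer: 120558066982/1493 + 8*√407 ≈ 8.0749e+7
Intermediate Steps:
V = 1/2986 (V = 1/(2858 + 128) = 1/2986 ≈ 0.00033490)
H = 8*√407 (H = √26048 = 8*√407 ≈ 161.39)
(-25409 + (o + V)*(9202 - 4044)) + H = (-25409 + (15660 + 1/2986)*(9202 - 4044)) + 8*√407 = (-25409 + (46760761/2986)*5158) + 8*√407 = (-25409 + 120596002619/1493) + 8*√407 = 120558066982/1493 + 8*√407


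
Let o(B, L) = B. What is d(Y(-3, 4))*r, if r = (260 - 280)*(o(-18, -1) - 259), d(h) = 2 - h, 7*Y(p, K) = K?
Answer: 55400/7 ≈ 7914.3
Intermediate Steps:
Y(p, K) = K/7
r = 5540 (r = (260 - 280)*(-18 - 259) = -20*(-277) = 5540)
d(Y(-3, 4))*r = (2 - 4/7)*5540 = (10/7)*5540 = 55400/7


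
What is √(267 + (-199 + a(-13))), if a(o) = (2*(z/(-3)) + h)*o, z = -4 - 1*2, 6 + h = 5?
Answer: √29 ≈ 5.3852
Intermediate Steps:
h = -1 (h = -6 + 5 = -1)
z = -6 (z = -4 - 2 = -6)
a(o) = 3*o (a(o) = (2*(-6/(-3)) - 1)*o = (2*(-6*(-⅓)) - 1)*o = (2*2 - 1)*o = (4 - 1)*o = 3*o)
√(267 + (-199 + a(-13))) = √(267 + (-199 + 3*(-13))) = √(267 + (-199 - 39)) = √(267 - 238) = √29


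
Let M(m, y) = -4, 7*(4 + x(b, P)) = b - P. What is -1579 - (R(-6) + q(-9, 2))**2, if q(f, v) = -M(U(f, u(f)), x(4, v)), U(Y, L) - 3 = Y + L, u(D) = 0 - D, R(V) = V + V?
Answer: -1643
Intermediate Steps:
R(V) = 2*V
u(D) = -D
x(b, P) = -4 - P/7 + b/7 (x(b, P) = -4 + (b - P)/7 = -4 + (-P/7 + b/7) = -4 - P/7 + b/7)
U(Y, L) = 3 + L + Y (U(Y, L) = 3 + (Y + L) = 3 + (L + Y) = 3 + L + Y)
q(f, v) = 4 (q(f, v) = -1*(-4) = 4)
-1579 - (R(-6) + q(-9, 2))**2 = -1579 - (2*(-6) + 4)**2 = -1579 - (-12 + 4)**2 = -1579 - 1*(-8)**2 = -1579 - 1*64 = -1579 - 64 = -1643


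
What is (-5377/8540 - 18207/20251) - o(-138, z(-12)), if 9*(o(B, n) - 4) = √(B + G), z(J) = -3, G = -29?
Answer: -136593081/24706220 - I*√167/9 ≈ -5.5287 - 1.4359*I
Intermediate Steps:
o(B, n) = 4 + √(-29 + B)/9 (o(B, n) = 4 + √(B - 29)/9 = 4 + √(-29 + B)/9)
(-5377/8540 - 18207/20251) - o(-138, z(-12)) = (-5377/8540 - 18207/20251) - (4 + √(-29 - 138)/9) = (-5377*1/8540 - 18207*1/20251) - (4 + √(-167)/9) = (-5377/8540 - 2601/2893) - (4 + (I*√167)/9) = -37768201/24706220 - (4 + I*√167/9) = -37768201/24706220 + (-4 - I*√167/9) = -136593081/24706220 - I*√167/9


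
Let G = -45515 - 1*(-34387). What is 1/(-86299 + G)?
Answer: -1/97427 ≈ -1.0264e-5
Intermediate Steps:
G = -11128 (G = -45515 + 34387 = -11128)
1/(-86299 + G) = 1/(-86299 - 11128) = 1/(-97427) = -1/97427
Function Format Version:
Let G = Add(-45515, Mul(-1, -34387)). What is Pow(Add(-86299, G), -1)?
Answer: Rational(-1, 97427) ≈ -1.0264e-5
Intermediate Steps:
G = -11128 (G = Add(-45515, 34387) = -11128)
Pow(Add(-86299, G), -1) = Pow(Add(-86299, -11128), -1) = Pow(-97427, -1) = Rational(-1, 97427)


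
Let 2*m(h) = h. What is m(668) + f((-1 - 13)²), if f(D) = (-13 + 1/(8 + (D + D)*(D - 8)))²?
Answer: 2732434730545/5432279616 ≈ 503.00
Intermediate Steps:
m(h) = h/2
f(D) = (-13 + 1/(8 + 2*D*(-8 + D)))² (f(D) = (-13 + 1/(8 + (2*D)*(-8 + D)))² = (-13 + 1/(8 + 2*D*(-8 + D)))²)
m(668) + f((-1 - 13)²) = (½)*668 + (103 - 208*(-1 - 13)² + 26*((-1 - 13)²)²)²/(4*(4 + ((-1 - 13)²)² - 8*(-1 - 13)²)²) = 334 + (103 - 208*(-14)² + 26*((-14)²)²)²/(4*(4 + ((-14)²)² - 8*(-14)²)²) = 334 + (103 - 208*196 + 26*196²)²/(4*(4 + 196² - 8*196)²) = 334 + (103 - 40768 + 26*38416)²/(4*(4 + 38416 - 1568)²) = 334 + (¼)*(103 - 40768 + 998816)²/36852² = 334 + (¼)*(1/1358069904)*958151² = 334 + (¼)*(1/1358069904)*918053338801 = 334 + 918053338801/5432279616 = 2732434730545/5432279616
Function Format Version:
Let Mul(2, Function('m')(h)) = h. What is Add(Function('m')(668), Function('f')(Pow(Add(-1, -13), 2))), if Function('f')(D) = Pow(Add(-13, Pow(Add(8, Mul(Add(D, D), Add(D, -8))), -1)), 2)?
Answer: Rational(2732434730545, 5432279616) ≈ 503.00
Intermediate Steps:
Function('m')(h) = Mul(Rational(1, 2), h)
Function('f')(D) = Pow(Add(-13, Pow(Add(8, Mul(2, D, Add(-8, D))), -1)), 2) (Function('f')(D) = Pow(Add(-13, Pow(Add(8, Mul(Mul(2, D), Add(-8, D))), -1)), 2) = Pow(Add(-13, Pow(Add(8, Mul(2, D, Add(-8, D))), -1)), 2))
Add(Function('m')(668), Function('f')(Pow(Add(-1, -13), 2))) = Add(Mul(Rational(1, 2), 668), Mul(Rational(1, 4), Pow(Add(4, Pow(Pow(Add(-1, -13), 2), 2), Mul(-8, Pow(Add(-1, -13), 2))), -2), Pow(Add(103, Mul(-208, Pow(Add(-1, -13), 2)), Mul(26, Pow(Pow(Add(-1, -13), 2), 2))), 2))) = Add(334, Mul(Rational(1, 4), Pow(Add(4, Pow(Pow(-14, 2), 2), Mul(-8, Pow(-14, 2))), -2), Pow(Add(103, Mul(-208, Pow(-14, 2)), Mul(26, Pow(Pow(-14, 2), 2))), 2))) = Add(334, Mul(Rational(1, 4), Pow(Add(4, Pow(196, 2), Mul(-8, 196)), -2), Pow(Add(103, Mul(-208, 196), Mul(26, Pow(196, 2))), 2))) = Add(334, Mul(Rational(1, 4), Pow(Add(4, 38416, -1568), -2), Pow(Add(103, -40768, Mul(26, 38416)), 2))) = Add(334, Mul(Rational(1, 4), Pow(36852, -2), Pow(Add(103, -40768, 998816), 2))) = Add(334, Mul(Rational(1, 4), Rational(1, 1358069904), Pow(958151, 2))) = Add(334, Mul(Rational(1, 4), Rational(1, 1358069904), 918053338801)) = Add(334, Rational(918053338801, 5432279616)) = Rational(2732434730545, 5432279616)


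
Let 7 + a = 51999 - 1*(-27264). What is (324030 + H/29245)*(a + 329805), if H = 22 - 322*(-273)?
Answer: 3876403275763958/29245 ≈ 1.3255e+11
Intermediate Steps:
a = 79256 (a = -7 + (51999 - 1*(-27264)) = -7 + (51999 + 27264) = -7 + 79263 = 79256)
H = 87928 (H = 22 + 87906 = 87928)
(324030 + H/29245)*(a + 329805) = (324030 + 87928/29245)*(79256 + 329805) = (324030 + 87928*(1/29245))*409061 = (324030 + 87928/29245)*409061 = (9476345278/29245)*409061 = 3876403275763958/29245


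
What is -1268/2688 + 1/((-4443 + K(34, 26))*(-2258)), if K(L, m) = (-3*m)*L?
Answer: -846416833/1794297120 ≈ -0.47173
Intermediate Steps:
K(L, m) = -3*L*m
-1268/2688 + 1/((-4443 + K(34, 26))*(-2258)) = -1268/2688 + 1/(-4443 - 3*34*26*(-2258)) = -1268*1/2688 - 1/2258/(-4443 - 2652) = -317/672 - 1/2258/(-7095) = -317/672 - 1/7095*(-1/2258) = -317/672 + 1/16020510 = -846416833/1794297120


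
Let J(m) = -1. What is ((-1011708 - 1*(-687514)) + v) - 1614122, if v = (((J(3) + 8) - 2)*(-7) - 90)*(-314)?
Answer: -1899066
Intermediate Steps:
v = 39250 (v = (((-1 + 8) - 2)*(-7) - 90)*(-314) = ((7 - 2)*(-7) - 90)*(-314) = (5*(-7) - 90)*(-314) = (-35 - 90)*(-314) = -125*(-314) = 39250)
((-1011708 - 1*(-687514)) + v) - 1614122 = ((-1011708 - 1*(-687514)) + 39250) - 1614122 = ((-1011708 + 687514) + 39250) - 1614122 = (-324194 + 39250) - 1614122 = -284944 - 1614122 = -1899066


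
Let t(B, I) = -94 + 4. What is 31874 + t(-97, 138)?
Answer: 31784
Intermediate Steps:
t(B, I) = -90
31874 + t(-97, 138) = 31874 - 90 = 31784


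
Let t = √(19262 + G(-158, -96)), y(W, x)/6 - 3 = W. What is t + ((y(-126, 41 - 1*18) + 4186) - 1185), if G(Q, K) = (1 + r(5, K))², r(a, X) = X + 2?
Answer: 2263 + √27911 ≈ 2430.1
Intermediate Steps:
r(a, X) = 2 + X
G(Q, K) = (3 + K)² (G(Q, K) = (1 + (2 + K))² = (3 + K)²)
y(W, x) = 18 + 6*W
t = √27911 (t = √(19262 + (3 - 96)²) = √(19262 + (-93)²) = √(19262 + 8649) = √27911 ≈ 167.07)
t + ((y(-126, 41 - 1*18) + 4186) - 1185) = √27911 + (((18 + 6*(-126)) + 4186) - 1185) = √27911 + (((18 - 756) + 4186) - 1185) = √27911 + ((-738 + 4186) - 1185) = √27911 + (3448 - 1185) = √27911 + 2263 = 2263 + √27911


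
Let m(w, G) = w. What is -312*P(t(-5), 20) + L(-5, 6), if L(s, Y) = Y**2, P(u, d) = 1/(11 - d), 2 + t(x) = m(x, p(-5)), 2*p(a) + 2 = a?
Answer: 212/3 ≈ 70.667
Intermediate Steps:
p(a) = -1 + a/2
t(x) = -2 + x
-312*P(t(-5), 20) + L(-5, 6) = -(-312)/(-11 + 20) + 6**2 = -(-312)/9 + 36 = -312*(-1/9) + 36 = 104/3 + 36 = 212/3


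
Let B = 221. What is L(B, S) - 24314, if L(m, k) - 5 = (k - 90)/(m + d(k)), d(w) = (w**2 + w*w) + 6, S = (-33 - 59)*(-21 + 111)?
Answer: -3333177817713/137117027 ≈ -24309.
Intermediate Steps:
S = -8280 (S = -92*90 = -8280)
d(w) = 6 + 2*w**2 (d(w) = (w**2 + w**2) + 6 = 2*w**2 + 6 = 6 + 2*w**2)
L(m, k) = 5 + (-90 + k)/(6 + m + 2*k**2) (L(m, k) = 5 + (k - 90)/(m + (6 + 2*k**2)) = 5 + (-90 + k)/(6 + m + 2*k**2))
L(B, S) - 24314 = (-60 - 8280 + 5*221 + 10*(-8280)**2)/(6 + 221 + 2*(-8280)**2) - 24314 = (-60 - 8280 + 1105 + 10*68558400)/(6 + 221 + 2*68558400) - 24314 = (-60 - 8280 + 1105 + 685584000)/(6 + 221 + 137116800) - 24314 = 685576765/137117027 - 24314 = -3333177817713/137117027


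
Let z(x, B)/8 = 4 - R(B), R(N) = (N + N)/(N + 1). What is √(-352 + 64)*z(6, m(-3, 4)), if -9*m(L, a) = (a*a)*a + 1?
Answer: 1128*I*√2/7 ≈ 227.89*I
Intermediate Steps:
m(L, a) = -⅑ - a³/9 (m(L, a) = -((a*a)*a + 1)/9 = -(a²*a + 1)/9 = -(a³ + 1)/9 = -(1 + a³)/9 = -⅑ - a³/9)
R(N) = 2*N/(1 + N) (R(N) = (2*N)/(1 + N) = 2*N/(1 + N))
z(x, B) = 32 - 16*B/(1 + B) (z(x, B) = 8*(4 - 2*B/(1 + B)) = 32 - 16*B/(1 + B))
√(-352 + 64)*z(6, m(-3, 4)) = √(-352 + 64)*(16*(2 + (-⅑ - ⅑*4³))/(1 + (-⅑ - ⅑*4³))) = √(-288)*(16*(2 + (-⅑ - ⅑*64))/(1 + (-⅑ - ⅑*64))) = (12*I*√2)*(16*(2 + (-⅑ - 64/9))/(1 + (-⅑ - 64/9))) = (12*I*√2)*(16*(2 - 65/9)/(1 - 65/9)) = (12*I*√2)*(16*(-47/9)/(-56/9)) = (12*I*√2)*(16*(-9/56)*(-47/9)) = (12*I*√2)*(94/7) = 1128*I*√2/7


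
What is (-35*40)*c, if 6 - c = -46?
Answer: -72800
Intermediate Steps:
c = 52 (c = 6 - 1*(-46) = 6 + 46 = 52)
(-35*40)*c = -35*40*52 = -1400*52 = -72800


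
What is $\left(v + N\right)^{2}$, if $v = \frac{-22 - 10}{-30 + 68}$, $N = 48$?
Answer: $\frac{802816}{361} \approx 2223.9$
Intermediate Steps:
$v = - \frac{16}{19}$ ($v = - \frac{32}{38} = \left(-32\right) \frac{1}{38} = - \frac{16}{19} \approx -0.8421$)
$\left(v + N\right)^{2} = \left(- \frac{16}{19} + 48\right)^{2} = \left(\frac{896}{19}\right)^{2} = \frac{802816}{361}$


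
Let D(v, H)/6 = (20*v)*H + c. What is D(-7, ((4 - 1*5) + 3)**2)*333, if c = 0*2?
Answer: -1118880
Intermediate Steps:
c = 0
D(v, H) = 120*H*v (D(v, H) = 6*((20*v)*H + 0) = 6*(20*H*v + 0) = 6*(20*H*v) = 120*H*v)
D(-7, ((4 - 1*5) + 3)**2)*333 = (120*((4 - 1*5) + 3)**2*(-7))*333 = (120*((4 - 5) + 3)**2*(-7))*333 = (120*(-1 + 3)**2*(-7))*333 = (120*2**2*(-7))*333 = (120*4*(-7))*333 = -3360*333 = -1118880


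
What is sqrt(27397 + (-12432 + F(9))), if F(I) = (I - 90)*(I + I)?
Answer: sqrt(13507) ≈ 116.22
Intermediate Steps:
F(I) = 2*I*(-90 + I) (F(I) = (-90 + I)*(2*I) = 2*I*(-90 + I))
sqrt(27397 + (-12432 + F(9))) = sqrt(27397 + (-12432 + 2*9*(-90 + 9))) = sqrt(27397 + (-12432 + 2*9*(-81))) = sqrt(27397 + (-12432 - 1458)) = sqrt(27397 - 13890) = sqrt(13507)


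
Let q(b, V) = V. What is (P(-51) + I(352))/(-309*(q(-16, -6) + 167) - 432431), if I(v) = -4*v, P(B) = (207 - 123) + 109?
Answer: 243/96436 ≈ 0.0025198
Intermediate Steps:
P(B) = 193 (P(B) = 84 + 109 = 193)
(P(-51) + I(352))/(-309*(q(-16, -6) + 167) - 432431) = (193 - 4*352)/(-309*(-6 + 167) - 432431) = (193 - 1408)/(-309*161 - 432431) = -1215/(-49749 - 432431) = -1215/(-482180) = -1215*(-1/482180) = 243/96436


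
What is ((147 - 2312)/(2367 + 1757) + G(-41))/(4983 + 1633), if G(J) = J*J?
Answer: 6930279/27284384 ≈ 0.25400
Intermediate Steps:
G(J) = J²
((147 - 2312)/(2367 + 1757) + G(-41))/(4983 + 1633) = ((147 - 2312)/(2367 + 1757) + (-41)²)/(4983 + 1633) = (-2165/4124 + 1681)/6616 = (-2165*1/4124 + 1681)*(1/6616) = (-2165/4124 + 1681)*(1/6616) = (6930279/4124)*(1/6616) = 6930279/27284384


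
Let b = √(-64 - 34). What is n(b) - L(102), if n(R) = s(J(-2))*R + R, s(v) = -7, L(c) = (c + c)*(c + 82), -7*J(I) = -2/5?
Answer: -37536 - 42*I*√2 ≈ -37536.0 - 59.397*I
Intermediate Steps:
J(I) = 2/35 (J(I) = -(-2)/(7*5) = -⅐*(-⅖) = 2/35)
L(c) = 2*c*(82 + c) (L(c) = (2*c)*(82 + c) = 2*c*(82 + c))
b = 7*I*√2 (b = √(-98) = 7*I*√2 ≈ 9.8995*I)
n(R) = -6*R (n(R) = -7*R + R = -6*R)
n(b) - L(102) = -42*I*√2 - 2*102*(82 + 102) = -42*I*√2 - 2*102*184 = -42*I*√2 - 1*37536 = -42*I*√2 - 37536 = -37536 - 42*I*√2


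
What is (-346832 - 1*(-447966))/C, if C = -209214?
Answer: -50567/104607 ≈ -0.48340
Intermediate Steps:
(-346832 - 1*(-447966))/C = (-346832 - 1*(-447966))/(-209214) = (-346832 + 447966)*(-1/209214) = 101134*(-1/209214) = -50567/104607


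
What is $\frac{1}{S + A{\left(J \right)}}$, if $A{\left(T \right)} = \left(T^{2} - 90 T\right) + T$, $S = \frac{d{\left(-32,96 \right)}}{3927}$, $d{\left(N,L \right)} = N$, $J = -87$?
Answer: $\frac{3927}{60130192} \approx 6.5308 \cdot 10^{-5}$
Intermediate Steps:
$S = - \frac{32}{3927} \approx -0.0081487$
$A{\left(T \right)} = T^{2} - 89 T$
$\frac{1}{S + A{\left(J \right)}} = \frac{1}{- \frac{32}{3927} - 87 \left(-89 - 87\right)} = \frac{1}{- \frac{32}{3927} - -15312} = \frac{1}{- \frac{32}{3927} + 15312} = \frac{1}{\frac{60130192}{3927}} = \frac{3927}{60130192}$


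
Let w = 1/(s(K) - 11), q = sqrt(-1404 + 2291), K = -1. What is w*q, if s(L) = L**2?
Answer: -sqrt(887)/10 ≈ -2.9783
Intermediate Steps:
q = sqrt(887) ≈ 29.783
w = -1/10 (w = 1/((-1)**2 - 11) = 1/(1 - 11) = 1/(-10) = -1/10 ≈ -0.10000)
w*q = -sqrt(887)/10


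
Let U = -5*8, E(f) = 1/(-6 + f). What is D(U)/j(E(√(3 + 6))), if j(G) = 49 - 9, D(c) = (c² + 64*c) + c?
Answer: -25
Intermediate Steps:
U = -40
D(c) = c² + 65*c
j(G) = 40
D(U)/j(E(√(3 + 6))) = -40*(65 - 40)/40 = -40*25*(1/40) = -1000*1/40 = -25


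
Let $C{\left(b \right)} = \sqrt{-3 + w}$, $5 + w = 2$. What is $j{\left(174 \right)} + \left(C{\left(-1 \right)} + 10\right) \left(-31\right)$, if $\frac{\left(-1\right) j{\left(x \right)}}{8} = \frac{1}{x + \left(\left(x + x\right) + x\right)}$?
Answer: $- \frac{26971}{87} - 31 i \sqrt{6} \approx -310.01 - 75.934 i$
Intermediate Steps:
$w = -3$ ($w = -5 + 2 = -3$)
$C{\left(b \right)} = i \sqrt{6}$ ($C{\left(b \right)} = \sqrt{-3 - 3} = \sqrt{-6} = i \sqrt{6}$)
$j{\left(x \right)} = - \frac{2}{x}$ ($j{\left(x \right)} = - \frac{8}{x + \left(\left(x + x\right) + x\right)} = - \frac{8}{x + \left(2 x + x\right)} = - \frac{8}{x + 3 x} = - \frac{8}{4 x} = - 8 \frac{1}{4 x} = - \frac{2}{x}$)
$j{\left(174 \right)} + \left(C{\left(-1 \right)} + 10\right) \left(-31\right) = - \frac{2}{174} + \left(i \sqrt{6} + 10\right) \left(-31\right) = \left(-2\right) \frac{1}{174} + \left(10 + i \sqrt{6}\right) \left(-31\right) = - \frac{1}{87} - \left(310 + 31 i \sqrt{6}\right) = - \frac{26971}{87} - 31 i \sqrt{6}$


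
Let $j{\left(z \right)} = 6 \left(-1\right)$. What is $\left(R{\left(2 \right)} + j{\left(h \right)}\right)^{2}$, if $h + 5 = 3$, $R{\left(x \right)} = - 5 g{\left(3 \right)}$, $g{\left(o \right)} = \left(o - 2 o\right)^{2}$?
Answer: $2601$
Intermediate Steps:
$g{\left(o \right)} = o^{2}$ ($g{\left(o \right)} = \left(- o\right)^{2} = o^{2}$)
$R{\left(x \right)} = -45$ ($R{\left(x \right)} = - 5 \cdot 3^{2} = \left(-5\right) 9 = -45$)
$h = -2$ ($h = -5 + 3 = -2$)
$j{\left(z \right)} = -6$
$\left(R{\left(2 \right)} + j{\left(h \right)}\right)^{2} = \left(-45 - 6\right)^{2} = \left(-51\right)^{2} = 2601$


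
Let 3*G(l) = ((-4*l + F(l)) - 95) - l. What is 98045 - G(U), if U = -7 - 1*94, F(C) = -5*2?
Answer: 293735/3 ≈ 97912.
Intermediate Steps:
F(C) = -10
U = -101 (U = -7 - 94 = -101)
G(l) = -35 - 5*l/3 (G(l) = (((-4*l - 10) - 95) - l)/3 = (((-10 - 4*l) - 95) - l)/3 = ((-105 - 4*l) - l)/3 = (-105 - 5*l)/3 = -35 - 5*l/3)
98045 - G(U) = 98045 - (-35 - 5/3*(-101)) = 98045 - (-35 + 505/3) = 98045 - 1*400/3 = 98045 - 400/3 = 293735/3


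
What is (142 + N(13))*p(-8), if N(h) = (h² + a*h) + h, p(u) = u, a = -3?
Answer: -2280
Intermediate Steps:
N(h) = h² - 2*h (N(h) = (h² - 3*h) + h = h² - 2*h)
(142 + N(13))*p(-8) = (142 + 13*(-2 + 13))*(-8) = (142 + 13*11)*(-8) = (142 + 143)*(-8) = 285*(-8) = -2280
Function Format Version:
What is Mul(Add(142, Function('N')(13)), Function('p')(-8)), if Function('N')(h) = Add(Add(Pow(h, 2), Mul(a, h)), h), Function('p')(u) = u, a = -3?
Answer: -2280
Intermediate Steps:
Function('N')(h) = Add(Pow(h, 2), Mul(-2, h)) (Function('N')(h) = Add(Add(Pow(h, 2), Mul(-3, h)), h) = Add(Pow(h, 2), Mul(-2, h)))
Mul(Add(142, Function('N')(13)), Function('p')(-8)) = Mul(Add(142, Mul(13, Add(-2, 13))), -8) = Mul(Add(142, Mul(13, 11)), -8) = Mul(Add(142, 143), -8) = Mul(285, -8) = -2280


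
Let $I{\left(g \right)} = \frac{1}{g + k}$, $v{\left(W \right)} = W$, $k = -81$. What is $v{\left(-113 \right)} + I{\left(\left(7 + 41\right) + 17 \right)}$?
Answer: $- \frac{1809}{16} \approx -113.06$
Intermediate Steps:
$I{\left(g \right)} = \frac{1}{-81 + g}$ ($I{\left(g \right)} = \frac{1}{g - 81} = \frac{1}{-81 + g}$)
$v{\left(-113 \right)} + I{\left(\left(7 + 41\right) + 17 \right)} = -113 + \frac{1}{-81 + \left(\left(7 + 41\right) + 17\right)} = -113 + \frac{1}{-81 + \left(48 + 17\right)} = -113 + \frac{1}{-81 + 65} = -113 + \frac{1}{-16} = -113 - \frac{1}{16} = - \frac{1809}{16}$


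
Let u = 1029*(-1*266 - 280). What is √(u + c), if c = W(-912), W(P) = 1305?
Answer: 3*I*√62281 ≈ 748.68*I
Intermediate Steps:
c = 1305
u = -561834 (u = 1029*(-266 - 280) = 1029*(-546) = -561834)
√(u + c) = √(-561834 + 1305) = √(-560529) = 3*I*√62281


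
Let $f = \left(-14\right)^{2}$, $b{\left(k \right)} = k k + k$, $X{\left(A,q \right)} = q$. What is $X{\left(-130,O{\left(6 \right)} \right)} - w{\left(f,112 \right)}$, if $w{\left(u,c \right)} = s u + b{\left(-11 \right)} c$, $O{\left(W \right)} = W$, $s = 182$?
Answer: $-47986$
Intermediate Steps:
$b{\left(k \right)} = k + k^{2}$ ($b{\left(k \right)} = k^{2} + k = k + k^{2}$)
$f = 196$
$w{\left(u,c \right)} = 110 c + 182 u$ ($w{\left(u,c \right)} = 182 u + - 11 \left(1 - 11\right) c = 182 u + \left(-11\right) \left(-10\right) c = 182 u + 110 c = 110 c + 182 u$)
$X{\left(-130,O{\left(6 \right)} \right)} - w{\left(f,112 \right)} = 6 - \left(110 \cdot 112 + 182 \cdot 196\right) = 6 - \left(12320 + 35672\right) = 6 - 47992 = -47986$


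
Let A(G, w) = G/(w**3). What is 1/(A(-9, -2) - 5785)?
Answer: -8/46271 ≈ -0.00017289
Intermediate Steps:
A(G, w) = G/w**3
1/(A(-9, -2) - 5785) = 1/(-9/(-2)**3 - 5785) = 1/(-9*(-1/8) - 5785) = 1/(9/8 - 5785) = 1/(-46271/8) = -8/46271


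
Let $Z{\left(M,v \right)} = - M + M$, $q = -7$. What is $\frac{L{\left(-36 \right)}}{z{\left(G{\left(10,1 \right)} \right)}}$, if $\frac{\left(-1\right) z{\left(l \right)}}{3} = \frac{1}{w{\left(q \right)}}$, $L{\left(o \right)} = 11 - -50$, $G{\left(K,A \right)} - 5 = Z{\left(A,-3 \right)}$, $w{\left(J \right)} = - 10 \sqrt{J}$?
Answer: $\frac{610 i \sqrt{7}}{3} \approx 537.97 i$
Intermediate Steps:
$Z{\left(M,v \right)} = 0$
$G{\left(K,A \right)} = 5$ ($G{\left(K,A \right)} = 5 + 0 = 5$)
$L{\left(o \right)} = 61$ ($L{\left(o \right)} = 11 + 50 = 61$)
$z{\left(l \right)} = - \frac{3 i \sqrt{7}}{70}$ ($z{\left(l \right)} = - \frac{3}{\left(-10\right) \sqrt{-7}} = - \frac{3}{\left(-10\right) i \sqrt{7}} = - 3 \frac{i \sqrt{7}}{70} = - \frac{3 i \sqrt{7}}{70}$)
$\frac{L{\left(-36 \right)}}{z{\left(G{\left(10,1 \right)} \right)}} = \frac{61}{\left(- \frac{3}{70}\right) i \sqrt{7}} = 61 \frac{10 i \sqrt{7}}{3} = \frac{610 i \sqrt{7}}{3}$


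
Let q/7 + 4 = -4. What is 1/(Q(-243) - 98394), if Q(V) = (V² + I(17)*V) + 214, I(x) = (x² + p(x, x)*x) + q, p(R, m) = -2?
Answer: -1/87488 ≈ -1.1430e-5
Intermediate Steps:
q = -56 (q = -28 + 7*(-4) = -28 - 28 = -56)
I(x) = -56 + x² - 2*x (I(x) = (x² - 2*x) - 56 = -56 + x² - 2*x)
Q(V) = 214 + V² + 199*V (Q(V) = (V² + (-56 + 17² - 2*17)*V) + 214 = (V² + (-56 + 289 - 34)*V) + 214 = (V² + 199*V) + 214 = 214 + V² + 199*V)
1/(Q(-243) - 98394) = 1/((214 + (-243)² + 199*(-243)) - 98394) = 1/((214 + 59049 - 48357) - 98394) = 1/(10906 - 98394) = 1/(-87488) = -1/87488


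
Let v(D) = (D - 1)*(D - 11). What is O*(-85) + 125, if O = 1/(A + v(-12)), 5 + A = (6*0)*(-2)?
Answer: 36665/294 ≈ 124.71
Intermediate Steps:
v(D) = (-1 + D)*(-11 + D)
A = -5 (A = -5 + (6*0)*(-2) = -5 + 0*(-2) = -5 + 0 = -5)
O = 1/294 (O = 1/(-5 + (11 + (-12)² - 12*(-12))) = 1/(-5 + (11 + 144 + 144)) = 1/(-5 + 299) = 1/294 ≈ 0.0034014)
O*(-85) + 125 = (1/294)*(-85) + 125 = -85/294 + 125 = 36665/294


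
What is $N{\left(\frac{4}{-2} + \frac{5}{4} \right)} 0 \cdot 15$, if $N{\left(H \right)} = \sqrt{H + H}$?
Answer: $0$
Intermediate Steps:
$N{\left(H \right)} = \sqrt{2} \sqrt{H}$ ($N{\left(H \right)} = \sqrt{2 H} = \sqrt{2} \sqrt{H}$)
$N{\left(\frac{4}{-2} + \frac{5}{4} \right)} 0 \cdot 15 = \sqrt{2} \sqrt{\frac{4}{-2} + \frac{5}{4}} \cdot 0 \cdot 15 = \sqrt{2} \sqrt{4 \left(- \frac{1}{2}\right) + 5 \cdot \frac{1}{4}} \cdot 0 \cdot 15 = \sqrt{2} \sqrt{-2 + \frac{5}{4}} \cdot 0 \cdot 15 = \sqrt{2} \sqrt{- \frac{3}{4}} \cdot 0 \cdot 15 = \sqrt{2} \frac{i \sqrt{3}}{2} \cdot 0 \cdot 15 = \frac{i \sqrt{6}}{2} \cdot 0 \cdot 15 = 0 \cdot 15 = 0$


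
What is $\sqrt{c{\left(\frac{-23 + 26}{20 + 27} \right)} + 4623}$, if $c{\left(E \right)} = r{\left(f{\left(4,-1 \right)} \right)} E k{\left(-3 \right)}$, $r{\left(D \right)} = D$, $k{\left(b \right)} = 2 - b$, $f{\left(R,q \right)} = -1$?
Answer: $\frac{7 \sqrt{208398}}{47} \approx 67.99$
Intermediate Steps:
$c{\left(E \right)} = - 5 E$ ($c{\left(E \right)} = - E \left(2 - -3\right) = - E \left(2 + 3\right) = - E 5 = - 5 E$)
$\sqrt{c{\left(\frac{-23 + 26}{20 + 27} \right)} + 4623} = \sqrt{- 5 \frac{-23 + 26}{20 + 27} + 4623} = \sqrt{- 5 \cdot \frac{3}{47} + 4623} = \sqrt{- 5 \cdot 3 \cdot \frac{1}{47} + 4623} = \sqrt{\left(-5\right) \frac{3}{47} + 4623} = \sqrt{- \frac{15}{47} + 4623} = \sqrt{\frac{217266}{47}} = \frac{7 \sqrt{208398}}{47}$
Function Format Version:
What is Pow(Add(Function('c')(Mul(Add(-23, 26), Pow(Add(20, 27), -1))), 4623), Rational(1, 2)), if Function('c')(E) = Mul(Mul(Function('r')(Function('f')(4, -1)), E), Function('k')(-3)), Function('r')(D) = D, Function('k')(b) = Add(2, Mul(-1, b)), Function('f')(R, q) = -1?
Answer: Mul(Rational(7, 47), Pow(208398, Rational(1, 2))) ≈ 67.990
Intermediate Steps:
Function('c')(E) = Mul(-5, E) (Function('c')(E) = Mul(Mul(-1, E), Add(2, Mul(-1, -3))) = Mul(Mul(-1, E), Add(2, 3)) = Mul(Mul(-1, E), 5) = Mul(-5, E))
Pow(Add(Function('c')(Mul(Add(-23, 26), Pow(Add(20, 27), -1))), 4623), Rational(1, 2)) = Pow(Add(Mul(-5, Mul(Add(-23, 26), Pow(Add(20, 27), -1))), 4623), Rational(1, 2)) = Pow(Add(Mul(-5, Mul(3, Pow(47, -1))), 4623), Rational(1, 2)) = Pow(Add(Mul(-5, Mul(3, Rational(1, 47))), 4623), Rational(1, 2)) = Pow(Add(Mul(-5, Rational(3, 47)), 4623), Rational(1, 2)) = Pow(Add(Rational(-15, 47), 4623), Rational(1, 2)) = Pow(Rational(217266, 47), Rational(1, 2)) = Mul(Rational(7, 47), Pow(208398, Rational(1, 2)))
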